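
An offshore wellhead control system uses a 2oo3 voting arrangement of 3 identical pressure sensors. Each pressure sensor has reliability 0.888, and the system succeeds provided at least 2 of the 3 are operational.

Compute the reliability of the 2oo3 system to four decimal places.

R = Σ_{i=2}^{3} C(3,i) p^i (1−p)^{3−i} with p = 0.888
C(3,2)·0.888^2·0.112^1 = 0.264951
C(3,3)·0.888^3·0.112^0 = 0.700227
Sum = 0.9652

0.9652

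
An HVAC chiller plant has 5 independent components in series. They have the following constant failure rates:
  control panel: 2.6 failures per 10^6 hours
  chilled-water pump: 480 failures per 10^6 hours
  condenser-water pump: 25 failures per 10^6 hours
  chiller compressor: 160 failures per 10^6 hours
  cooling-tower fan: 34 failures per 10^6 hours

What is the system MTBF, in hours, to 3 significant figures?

Series of exponential components: λ_sys = Σ λ_i
λ_sys = 0.0000026 + 0.00048 + 0.000025 + 0.00016 + 0.000034 = 7.0160e-04 /h
MTBF = 1 / λ_sys = 1430 h

1430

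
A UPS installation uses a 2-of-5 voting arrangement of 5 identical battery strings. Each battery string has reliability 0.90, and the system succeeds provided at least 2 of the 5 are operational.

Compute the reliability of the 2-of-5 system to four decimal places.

R = Σ_{i=2}^{5} C(5,i) p^i (1−p)^{5−i} with p = 0.90
C(5,2)·0.90^2·0.10^3 = 0.008100
C(5,3)·0.90^3·0.10^2 = 0.072900
C(5,4)·0.90^4·0.10^1 = 0.328050
C(5,5)·0.90^5·0.10^0 = 0.590490
Sum = 0.9995

0.9995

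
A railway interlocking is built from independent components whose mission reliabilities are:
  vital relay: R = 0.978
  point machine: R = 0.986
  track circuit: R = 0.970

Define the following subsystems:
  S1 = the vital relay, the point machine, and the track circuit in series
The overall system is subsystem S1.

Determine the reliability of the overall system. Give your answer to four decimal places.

0.9354

Series (vital relay, point machine, and track circuit): 0.978000 × 0.986000 × 0.970000 = 0.9354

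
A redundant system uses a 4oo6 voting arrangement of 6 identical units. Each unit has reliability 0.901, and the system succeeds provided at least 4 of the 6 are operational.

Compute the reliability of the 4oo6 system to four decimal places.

R = Σ_{i=4}^{6} C(6,i) p^i (1−p)^{6−i} with p = 0.901
C(6,4)·0.901^4·0.099^2 = 0.096886
C(6,5)·0.901^5·0.099^1 = 0.352704
C(6,6)·0.901^6·0.099^0 = 0.534994
Sum = 0.9846

0.9846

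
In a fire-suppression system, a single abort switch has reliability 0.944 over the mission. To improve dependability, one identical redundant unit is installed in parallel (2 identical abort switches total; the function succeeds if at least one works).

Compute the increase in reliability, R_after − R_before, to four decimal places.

0.0529

R_before = 0.944
R_after = 1 − (1 − 0.944)^2 = 0.9969
ΔR = 0.9969 − 0.944 = 0.0529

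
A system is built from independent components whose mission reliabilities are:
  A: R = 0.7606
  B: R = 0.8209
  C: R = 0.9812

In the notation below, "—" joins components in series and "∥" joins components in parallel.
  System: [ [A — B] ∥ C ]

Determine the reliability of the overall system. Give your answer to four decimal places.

0.9929

Series (A and B): 0.760600 × 0.820900 = 0.624377
Parallel ([0.624377] and C): 1 − (1 − 0.624377)(1 − 0.981200) = 0.9929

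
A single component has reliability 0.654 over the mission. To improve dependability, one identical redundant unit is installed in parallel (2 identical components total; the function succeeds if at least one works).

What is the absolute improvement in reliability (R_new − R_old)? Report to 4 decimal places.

R_before = 0.654
R_after = 1 − (1 − 0.654)^2 = 0.8803
ΔR = 0.8803 − 0.654 = 0.2263

0.2263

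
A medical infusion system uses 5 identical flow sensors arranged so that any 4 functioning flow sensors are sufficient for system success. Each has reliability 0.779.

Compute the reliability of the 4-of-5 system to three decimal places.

0.694

R = Σ_{i=4}^{5} C(5,i) p^i (1−p)^{5−i} with p = 0.779
C(5,4)·0.779^4·0.221^1 = 0.40692
C(5,5)·0.779^5·0.221^0 = 0.28687
Sum = 0.694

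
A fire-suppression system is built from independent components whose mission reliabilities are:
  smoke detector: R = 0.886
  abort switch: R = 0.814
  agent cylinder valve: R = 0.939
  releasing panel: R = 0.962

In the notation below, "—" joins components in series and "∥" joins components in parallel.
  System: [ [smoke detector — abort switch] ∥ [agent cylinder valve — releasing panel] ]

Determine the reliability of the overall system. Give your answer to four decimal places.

Series (smoke detector and abort switch): 0.886000 × 0.814000 = 0.721204
Series (agent cylinder valve and releasing panel): 0.939000 × 0.962000 = 0.903318
Parallel ([0.721204] and [0.903318]): 1 − (1 − 0.721204)(1 − 0.903318) = 0.9730

0.9730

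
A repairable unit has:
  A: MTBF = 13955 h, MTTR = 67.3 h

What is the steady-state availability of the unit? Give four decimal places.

0.9952

A(A) = MTBF/(MTBF+MTTR) = 13955/(13955+67.3) = 0.9952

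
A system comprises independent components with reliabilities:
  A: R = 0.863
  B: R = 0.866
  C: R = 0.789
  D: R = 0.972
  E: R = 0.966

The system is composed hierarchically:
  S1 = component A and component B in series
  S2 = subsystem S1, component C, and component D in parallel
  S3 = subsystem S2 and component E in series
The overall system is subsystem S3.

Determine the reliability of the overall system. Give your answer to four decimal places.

0.9646

Series (A and B): 0.863000 × 0.866000 = 0.747358
Parallel ([0.747358], C, and D): 1 − (1 − 0.747358)(1 − 0.789000)(1 − 0.972000) = 0.998507
Series ([0.998507] and E): 0.998507 × 0.966000 = 0.9646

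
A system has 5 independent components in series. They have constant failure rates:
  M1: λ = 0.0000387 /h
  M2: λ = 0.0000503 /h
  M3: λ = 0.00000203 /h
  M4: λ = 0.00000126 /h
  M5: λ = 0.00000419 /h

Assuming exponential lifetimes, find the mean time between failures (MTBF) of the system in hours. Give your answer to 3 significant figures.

Series of exponential components: λ_sys = Σ λ_i
λ_sys = 0.0000387 + 0.0000503 + 0.00000203 + 0.00000126 + 0.00000419 = 9.6480e-05 /h
MTBF = 1 / λ_sys = 10400 h

10400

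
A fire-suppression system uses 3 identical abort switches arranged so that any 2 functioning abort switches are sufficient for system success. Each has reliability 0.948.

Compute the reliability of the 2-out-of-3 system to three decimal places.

0.992

R = Σ_{i=2}^{3} C(3,i) p^i (1−p)^{3−i} with p = 0.948
C(3,2)·0.948^2·0.052^1 = 0.14020
C(3,3)·0.948^3·0.052^0 = 0.85197
Sum = 0.992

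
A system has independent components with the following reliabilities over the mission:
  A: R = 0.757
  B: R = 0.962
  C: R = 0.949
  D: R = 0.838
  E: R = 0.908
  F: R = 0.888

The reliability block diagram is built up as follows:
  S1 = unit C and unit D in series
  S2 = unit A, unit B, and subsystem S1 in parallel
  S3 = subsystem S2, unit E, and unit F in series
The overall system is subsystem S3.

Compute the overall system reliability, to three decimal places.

Series (C and D): 0.94900 × 0.83800 = 0.79526
Parallel (A, B, and [0.79526]): 1 − (1 − 0.75700)(1 − 0.96200)(1 − 0.79526) = 0.99811
Series ([0.99811], E, and F): 0.99811 × 0.90800 × 0.88800 = 0.805

0.805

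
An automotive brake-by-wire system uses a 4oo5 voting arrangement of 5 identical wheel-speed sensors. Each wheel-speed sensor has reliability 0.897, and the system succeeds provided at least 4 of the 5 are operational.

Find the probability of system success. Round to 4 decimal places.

R = Σ_{i=4}^{5} C(5,i) p^i (1−p)^{5−i} with p = 0.897
C(5,4)·0.897^4·0.103^1 = 0.333409
C(5,5)·0.897^5·0.103^0 = 0.580714
Sum = 0.9141

0.9141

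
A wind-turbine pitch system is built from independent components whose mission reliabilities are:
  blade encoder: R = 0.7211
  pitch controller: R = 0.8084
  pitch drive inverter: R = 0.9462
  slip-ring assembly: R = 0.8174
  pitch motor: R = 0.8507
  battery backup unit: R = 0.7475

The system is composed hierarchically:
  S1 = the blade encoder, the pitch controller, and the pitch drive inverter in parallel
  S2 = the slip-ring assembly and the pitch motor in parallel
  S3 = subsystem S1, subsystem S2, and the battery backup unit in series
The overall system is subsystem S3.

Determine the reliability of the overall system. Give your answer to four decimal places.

0.7250

Parallel (blade encoder, pitch controller, and pitch drive inverter): 1 − (1 − 0.721100)(1 − 0.808400)(1 − 0.946200) = 0.997125
Parallel (slip-ring assembly and pitch motor): 1 − (1 − 0.817400)(1 − 0.850700) = 0.972738
Series ([0.997125], [0.972738], and battery backup unit): 0.997125 × 0.972738 × 0.747500 = 0.7250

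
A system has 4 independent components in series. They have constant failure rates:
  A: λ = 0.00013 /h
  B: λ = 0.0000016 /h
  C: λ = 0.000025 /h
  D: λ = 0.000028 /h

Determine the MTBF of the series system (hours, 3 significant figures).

5420

Series of exponential components: λ_sys = Σ λ_i
λ_sys = 0.00013 + 0.0000016 + 0.000025 + 0.000028 = 1.8460e-04 /h
MTBF = 1 / λ_sys = 5420 h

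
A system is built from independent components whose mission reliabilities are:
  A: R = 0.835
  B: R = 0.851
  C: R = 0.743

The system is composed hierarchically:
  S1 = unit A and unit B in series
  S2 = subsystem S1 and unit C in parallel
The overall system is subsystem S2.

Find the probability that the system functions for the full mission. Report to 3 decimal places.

Series (A and B): 0.83500 × 0.85100 = 0.71059
Parallel ([0.71059] and C): 1 − (1 − 0.71059)(1 − 0.74300) = 0.926

0.926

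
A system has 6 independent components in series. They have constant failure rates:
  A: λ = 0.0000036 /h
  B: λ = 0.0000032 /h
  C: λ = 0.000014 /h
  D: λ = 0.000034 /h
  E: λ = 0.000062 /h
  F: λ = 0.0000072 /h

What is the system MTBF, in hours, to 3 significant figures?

8060

Series of exponential components: λ_sys = Σ λ_i
λ_sys = 0.0000036 + 0.0000032 + 0.000014 + 0.000034 + 0.000062 + 0.0000072 = 1.2400e-04 /h
MTBF = 1 / λ_sys = 8060 h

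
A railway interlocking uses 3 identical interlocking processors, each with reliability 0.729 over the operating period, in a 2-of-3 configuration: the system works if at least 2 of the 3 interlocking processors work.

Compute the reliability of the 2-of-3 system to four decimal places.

0.8195

R = Σ_{i=2}^{3} C(3,i) p^i (1−p)^{3−i} with p = 0.729
C(3,2)·0.729^2·0.271^1 = 0.432062
C(3,3)·0.729^3·0.271^0 = 0.387420
Sum = 0.8195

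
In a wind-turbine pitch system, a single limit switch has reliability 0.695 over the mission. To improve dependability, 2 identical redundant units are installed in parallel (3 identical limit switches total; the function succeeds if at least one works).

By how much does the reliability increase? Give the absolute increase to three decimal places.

0.277

R_before = 0.695
R_after = 1 − (1 − 0.695)^3 = 0.972
ΔR = 0.972 − 0.695 = 0.277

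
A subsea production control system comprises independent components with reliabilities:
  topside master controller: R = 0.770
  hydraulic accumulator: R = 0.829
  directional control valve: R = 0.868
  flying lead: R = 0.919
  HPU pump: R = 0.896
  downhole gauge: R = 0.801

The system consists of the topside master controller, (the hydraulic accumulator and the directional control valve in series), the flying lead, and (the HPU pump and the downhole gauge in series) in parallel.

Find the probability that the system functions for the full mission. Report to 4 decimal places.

Series (hydraulic accumulator and directional control valve): 0.829000 × 0.868000 = 0.719572
Series (HPU pump and downhole gauge): 0.896000 × 0.801000 = 0.717696
Parallel (topside master controller, [0.719572], flying lead, and [0.717696]): 1 − (1 − 0.770000)(1 − 0.719572)(1 − 0.919000)(1 − 0.717696) = 0.9985

0.9985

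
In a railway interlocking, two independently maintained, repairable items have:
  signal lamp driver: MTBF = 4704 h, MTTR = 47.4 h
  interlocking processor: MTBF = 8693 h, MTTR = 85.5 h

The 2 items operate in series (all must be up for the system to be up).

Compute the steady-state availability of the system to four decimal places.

0.9804

A(signal lamp driver) = MTBF/(MTBF+MTTR) = 4704/(4704+47.4) = 0.990024
A(interlocking processor) = MTBF/(MTBF+MTTR) = 8693/(8693+85.5) = 0.990260
Series availability: 0.990024 × 0.990260 = 0.9804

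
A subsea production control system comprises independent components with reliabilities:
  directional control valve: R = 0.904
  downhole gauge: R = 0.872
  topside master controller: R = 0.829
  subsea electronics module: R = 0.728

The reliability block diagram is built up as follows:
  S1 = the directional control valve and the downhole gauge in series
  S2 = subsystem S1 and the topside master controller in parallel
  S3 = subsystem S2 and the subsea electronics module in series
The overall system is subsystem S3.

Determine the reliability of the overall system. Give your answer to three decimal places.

Series (directional control valve and downhole gauge): 0.90400 × 0.87200 = 0.78829
Parallel ([0.78829] and topside master controller): 1 − (1 − 0.78829)(1 − 0.82900) = 0.96380
Series ([0.96380] and subsea electronics module): 0.96380 × 0.72800 = 0.702

0.702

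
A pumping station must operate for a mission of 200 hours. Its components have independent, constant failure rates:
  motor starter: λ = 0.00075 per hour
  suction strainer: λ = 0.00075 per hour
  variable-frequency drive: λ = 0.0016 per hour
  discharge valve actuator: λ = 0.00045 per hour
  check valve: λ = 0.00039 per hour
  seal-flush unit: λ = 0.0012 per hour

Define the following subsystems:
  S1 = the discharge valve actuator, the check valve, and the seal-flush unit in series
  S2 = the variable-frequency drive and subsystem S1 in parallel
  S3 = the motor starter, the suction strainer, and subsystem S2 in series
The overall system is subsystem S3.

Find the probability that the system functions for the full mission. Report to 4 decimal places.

0.6729

R(motor starter) = exp(−0.00075 × 200) = 0.860708
R(suction strainer) = exp(−0.00075 × 200) = 0.860708
R(variable-frequency drive) = exp(−0.0016 × 200) = 0.726149
R(discharge valve actuator) = exp(−0.00045 × 200) = 0.913931
R(check valve) = exp(−0.00039 × 200) = 0.924964
R(seal-flush unit) = exp(−0.0012 × 200) = 0.786628
Series (discharge valve actuator, check valve, and seal-flush unit): 0.913931 × 0.924964 × 0.786628 = 0.664979
Parallel (variable-frequency drive and [0.664979]): 1 − (1 − 0.726149)(1 − 0.664979) = 0.908254
Series (motor starter, suction strainer, and [0.908254]): 0.860708 × 0.860708 × 0.908254 = 0.6729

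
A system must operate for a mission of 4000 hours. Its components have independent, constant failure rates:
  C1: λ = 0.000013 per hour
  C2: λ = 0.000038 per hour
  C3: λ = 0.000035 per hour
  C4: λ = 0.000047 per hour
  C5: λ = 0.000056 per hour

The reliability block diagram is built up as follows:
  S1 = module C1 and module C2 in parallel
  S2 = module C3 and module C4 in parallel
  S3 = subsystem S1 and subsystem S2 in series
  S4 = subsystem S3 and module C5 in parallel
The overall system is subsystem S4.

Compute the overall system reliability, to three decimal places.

0.994

R(C1) = exp(−0.000013 × 4000) = 0.94933
R(C2) = exp(−0.000038 × 4000) = 0.85899
R(C3) = exp(−0.000035 × 4000) = 0.86936
R(C4) = exp(−0.000047 × 4000) = 0.82861
R(C5) = exp(−0.000056 × 4000) = 0.79932
Parallel (C1 and C2): 1 − (1 − 0.94933)(1 − 0.85899) = 0.99286
Parallel (C3 and C4): 1 − (1 − 0.86936)(1 − 0.82861) = 0.97761
Series ([0.99286] and [0.97761]): 0.99286 × 0.97761 = 0.97063
Parallel ([0.97063] and C5): 1 − (1 − 0.97063)(1 − 0.79932) = 0.994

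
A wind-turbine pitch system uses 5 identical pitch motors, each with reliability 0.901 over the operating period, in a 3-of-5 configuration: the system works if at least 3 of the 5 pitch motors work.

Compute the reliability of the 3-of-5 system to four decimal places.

R = Σ_{i=3}^{5} C(5,i) p^i (1−p)^{5−i} with p = 0.901
C(5,3)·0.901^3·0.099^2 = 0.071688
C(5,4)·0.901^4·0.099^1 = 0.326215
C(5,5)·0.901^5·0.099^0 = 0.593778
Sum = 0.9917

0.9917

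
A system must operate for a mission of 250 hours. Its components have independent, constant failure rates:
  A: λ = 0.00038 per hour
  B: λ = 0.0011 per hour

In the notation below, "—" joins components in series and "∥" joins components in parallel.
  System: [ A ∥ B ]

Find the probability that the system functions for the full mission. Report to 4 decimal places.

R(A) = exp(−0.00038 × 250) = 0.909373
R(B) = exp(−0.0011 × 250) = 0.759572
Parallel (A and B): 1 − (1 − 0.909373)(1 − 0.759572) = 0.9782

0.9782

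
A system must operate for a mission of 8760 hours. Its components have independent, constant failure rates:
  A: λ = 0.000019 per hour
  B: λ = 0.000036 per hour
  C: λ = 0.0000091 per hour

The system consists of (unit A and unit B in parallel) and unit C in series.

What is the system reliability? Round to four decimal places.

R(A) = exp(−0.000019 × 8760) = 0.846674
R(B) = exp(−0.000036 × 8760) = 0.729526
R(C) = exp(−0.0000091 × 8760) = 0.923379
Parallel (A and B): 1 − (1 − 0.846674)(1 − 0.729526) = 0.958529
Series ([0.958529] and C): 0.958529 × 0.923379 = 0.8851

0.8851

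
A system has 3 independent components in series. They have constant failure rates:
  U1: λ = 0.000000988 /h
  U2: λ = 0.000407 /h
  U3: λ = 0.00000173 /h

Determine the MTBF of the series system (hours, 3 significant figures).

Series of exponential components: λ_sys = Σ λ_i
λ_sys = 0.000000988 + 0.000407 + 0.00000173 = 4.0972e-04 /h
MTBF = 1 / λ_sys = 2440 h

2440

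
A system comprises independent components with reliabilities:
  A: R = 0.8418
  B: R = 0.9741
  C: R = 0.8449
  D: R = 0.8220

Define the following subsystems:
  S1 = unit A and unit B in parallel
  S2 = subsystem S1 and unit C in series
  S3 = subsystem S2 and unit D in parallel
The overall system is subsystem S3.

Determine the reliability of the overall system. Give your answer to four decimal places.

Parallel (A and B): 1 − (1 − 0.841800)(1 − 0.974100) = 0.995903
Series ([0.995903] and C): 0.995903 × 0.844900 = 0.841438
Parallel ([0.841438] and D): 1 − (1 − 0.841438)(1 − 0.822000) = 0.9718

0.9718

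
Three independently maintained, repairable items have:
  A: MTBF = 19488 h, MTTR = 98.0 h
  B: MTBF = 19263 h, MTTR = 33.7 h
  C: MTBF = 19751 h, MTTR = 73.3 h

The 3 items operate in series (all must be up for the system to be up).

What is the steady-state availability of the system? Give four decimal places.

A(A) = MTBF/(MTBF+MTTR) = 19488/(19488+98.0) = 0.994996
A(B) = MTBF/(MTBF+MTTR) = 19263/(19263+33.7) = 0.998254
A(C) = MTBF/(MTBF+MTTR) = 19751/(19751+73.3) = 0.996303
Series availability: 0.994996 × 0.998254 × 0.996303 = 0.9896

0.9896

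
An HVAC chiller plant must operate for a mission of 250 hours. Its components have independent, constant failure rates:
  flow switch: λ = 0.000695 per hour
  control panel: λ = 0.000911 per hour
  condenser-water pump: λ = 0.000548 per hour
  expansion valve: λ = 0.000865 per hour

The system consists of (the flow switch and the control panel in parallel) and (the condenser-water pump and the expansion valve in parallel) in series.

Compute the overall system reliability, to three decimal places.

0.943

R(flow switch) = exp(−0.000695 × 250) = 0.84051
R(control panel) = exp(−0.000911 × 250) = 0.79632
R(condenser-water pump) = exp(−0.000548 × 250) = 0.87197
R(expansion valve) = exp(−0.000865 × 250) = 0.80553
Parallel (flow switch and control panel): 1 − (1 − 0.84051)(1 − 0.79632) = 0.96752
Parallel (condenser-water pump and expansion valve): 1 − (1 − 0.87197)(1 − 0.80553) = 0.97510
Series ([0.96752] and [0.97510]): 0.96752 × 0.97510 = 0.943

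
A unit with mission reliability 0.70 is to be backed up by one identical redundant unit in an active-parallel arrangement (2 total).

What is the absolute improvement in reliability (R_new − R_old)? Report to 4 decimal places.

0.2100

R_before = 0.70
R_after = 1 − (1 − 0.70)^2 = 0.9100
ΔR = 0.9100 − 0.70 = 0.2100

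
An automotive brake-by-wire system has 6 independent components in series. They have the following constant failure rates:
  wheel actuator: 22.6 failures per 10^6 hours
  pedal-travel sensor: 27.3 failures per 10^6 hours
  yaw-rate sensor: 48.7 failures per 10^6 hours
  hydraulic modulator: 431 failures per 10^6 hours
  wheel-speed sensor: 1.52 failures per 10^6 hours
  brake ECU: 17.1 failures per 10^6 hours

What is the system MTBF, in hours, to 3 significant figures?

Series of exponential components: λ_sys = Σ λ_i
λ_sys = 0.0000226 + 0.0000273 + 0.0000487 + 0.000431 + 0.00000152 + 0.0000171 = 5.4822e-04 /h
MTBF = 1 / λ_sys = 1820 h

1820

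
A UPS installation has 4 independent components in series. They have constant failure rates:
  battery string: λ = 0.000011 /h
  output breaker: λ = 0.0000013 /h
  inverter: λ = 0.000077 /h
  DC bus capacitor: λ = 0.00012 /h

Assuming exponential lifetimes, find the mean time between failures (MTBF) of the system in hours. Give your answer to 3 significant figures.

Series of exponential components: λ_sys = Σ λ_i
λ_sys = 0.000011 + 0.0000013 + 0.000077 + 0.00012 = 2.0930e-04 /h
MTBF = 1 / λ_sys = 4780 h

4780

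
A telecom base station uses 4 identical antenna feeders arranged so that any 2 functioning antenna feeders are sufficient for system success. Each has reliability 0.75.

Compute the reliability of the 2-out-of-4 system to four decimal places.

R = Σ_{i=2}^{4} C(4,i) p^i (1−p)^{4−i} with p = 0.75
C(4,2)·0.75^2·0.25^2 = 0.210938
C(4,3)·0.75^3·0.25^1 = 0.421875
C(4,4)·0.75^4·0.25^0 = 0.316406
Sum = 0.9492

0.9492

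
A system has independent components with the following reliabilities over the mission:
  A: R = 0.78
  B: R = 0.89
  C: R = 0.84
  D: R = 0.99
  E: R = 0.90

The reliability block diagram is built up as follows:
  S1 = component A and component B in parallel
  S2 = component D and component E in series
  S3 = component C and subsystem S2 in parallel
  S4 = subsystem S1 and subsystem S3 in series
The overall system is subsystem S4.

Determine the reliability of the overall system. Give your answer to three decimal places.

0.959

Parallel (A and B): 1 − (1 − 0.78000)(1 − 0.89000) = 0.97580
Series (D and E): 0.99000 × 0.90000 = 0.89100
Parallel (C and [0.89100]): 1 − (1 − 0.84000)(1 − 0.89100) = 0.98256
Series ([0.97580] and [0.98256]): 0.97580 × 0.98256 = 0.959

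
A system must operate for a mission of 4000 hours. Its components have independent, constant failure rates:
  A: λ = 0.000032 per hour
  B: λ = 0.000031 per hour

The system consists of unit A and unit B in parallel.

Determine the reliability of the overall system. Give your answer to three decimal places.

0.986

R(A) = exp(−0.000032 × 4000) = 0.87985
R(B) = exp(−0.000031 × 4000) = 0.88338
Parallel (A and B): 1 − (1 − 0.87985)(1 − 0.88338) = 0.986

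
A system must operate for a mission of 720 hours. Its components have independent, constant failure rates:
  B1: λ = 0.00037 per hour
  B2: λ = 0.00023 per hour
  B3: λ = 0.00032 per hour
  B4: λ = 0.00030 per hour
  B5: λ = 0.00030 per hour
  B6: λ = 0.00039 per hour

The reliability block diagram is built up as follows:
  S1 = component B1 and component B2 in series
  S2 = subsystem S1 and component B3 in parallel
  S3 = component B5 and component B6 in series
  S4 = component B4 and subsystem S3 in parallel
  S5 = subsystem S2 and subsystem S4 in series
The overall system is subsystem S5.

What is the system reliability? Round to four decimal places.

0.8572

R(B1) = exp(−0.00037 × 720) = 0.766133
R(B2) = exp(−0.00023 × 720) = 0.847385
R(B3) = exp(−0.00032 × 720) = 0.794216
R(B4) = exp(−0.00030 × 720) = 0.805735
R(B5) = exp(−0.00030 × 720) = 0.805735
R(B6) = exp(−0.00039 × 720) = 0.755179
Series (B1 and B2): 0.766133 × 0.847385 = 0.649210
Parallel ([0.649210] and B3): 1 − (1 − 0.649210)(1 − 0.794216) = 0.927813
Series (B5 and B6): 0.805735 × 0.755179 = 0.608474
Parallel (B4 and [0.608474]): 1 − (1 − 0.805735)(1 − 0.608474) = 0.923940
Series ([0.927813] and [0.923940]): 0.927813 × 0.923940 = 0.8572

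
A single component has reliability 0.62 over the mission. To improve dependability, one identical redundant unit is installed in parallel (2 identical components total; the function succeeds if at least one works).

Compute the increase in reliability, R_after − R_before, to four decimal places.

0.2356

R_before = 0.62
R_after = 1 − (1 − 0.62)^2 = 0.8556
ΔR = 0.8556 − 0.62 = 0.2356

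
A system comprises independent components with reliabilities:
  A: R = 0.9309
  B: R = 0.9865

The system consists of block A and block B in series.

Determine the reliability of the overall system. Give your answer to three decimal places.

Series (A and B): 0.93090 × 0.98650 = 0.918

0.918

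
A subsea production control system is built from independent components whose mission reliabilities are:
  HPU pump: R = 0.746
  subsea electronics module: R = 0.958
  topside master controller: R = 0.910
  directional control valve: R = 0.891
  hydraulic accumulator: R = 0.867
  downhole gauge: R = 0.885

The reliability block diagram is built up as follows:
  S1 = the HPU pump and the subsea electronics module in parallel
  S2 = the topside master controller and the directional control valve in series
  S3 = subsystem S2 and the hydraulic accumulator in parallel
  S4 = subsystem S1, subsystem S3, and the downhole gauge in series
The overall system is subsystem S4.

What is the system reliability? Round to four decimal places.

Parallel (HPU pump and subsea electronics module): 1 − (1 − 0.746000)(1 − 0.958000) = 0.989332
Series (topside master controller and directional control valve): 0.910000 × 0.891000 = 0.810810
Parallel ([0.810810] and hydraulic accumulator): 1 − (1 − 0.810810)(1 − 0.867000) = 0.974838
Series ([0.989332], [0.974838], and downhole gauge): 0.989332 × 0.974838 × 0.885000 = 0.8535

0.8535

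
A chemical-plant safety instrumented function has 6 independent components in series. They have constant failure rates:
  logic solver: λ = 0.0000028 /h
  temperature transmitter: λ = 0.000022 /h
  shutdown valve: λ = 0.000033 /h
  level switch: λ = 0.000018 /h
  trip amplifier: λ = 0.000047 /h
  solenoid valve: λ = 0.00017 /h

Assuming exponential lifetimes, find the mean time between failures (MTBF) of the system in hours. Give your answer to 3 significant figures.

3420

Series of exponential components: λ_sys = Σ λ_i
λ_sys = 0.0000028 + 0.000022 + 0.000033 + 0.000018 + 0.000047 + 0.00017 = 2.9280e-04 /h
MTBF = 1 / λ_sys = 3420 h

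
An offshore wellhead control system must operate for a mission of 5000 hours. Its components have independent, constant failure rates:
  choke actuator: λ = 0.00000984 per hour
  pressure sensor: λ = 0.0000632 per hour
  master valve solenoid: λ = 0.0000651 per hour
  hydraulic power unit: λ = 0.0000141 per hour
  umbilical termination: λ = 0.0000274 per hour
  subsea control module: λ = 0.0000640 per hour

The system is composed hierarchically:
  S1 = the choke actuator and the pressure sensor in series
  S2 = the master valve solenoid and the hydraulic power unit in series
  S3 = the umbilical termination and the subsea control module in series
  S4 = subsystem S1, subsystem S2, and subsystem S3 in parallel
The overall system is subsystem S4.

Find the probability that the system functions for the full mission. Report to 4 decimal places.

R(choke actuator) = exp(−0.00000984 × 5000) = 0.951991
R(pressure sensor) = exp(−0.0000632 × 5000) = 0.729059
R(master valve solenoid) = exp(−0.0000651 × 5000) = 0.722166
R(hydraulic power unit) = exp(−0.0000141 × 5000) = 0.931928
R(umbilical termination) = exp(−0.0000274 × 5000) = 0.871970
R(subsea control module) = exp(−0.0000640 × 5000) = 0.726149
Series (choke actuator and pressure sensor): 0.951991 × 0.729059 = 0.694058
Series (master valve solenoid and hydraulic power unit): 0.722166 × 0.931928 = 0.673007
Series (umbilical termination and subsea control module): 0.871970 × 0.726149 = 0.633180
Parallel ([0.694058], [0.673007], and [0.633180]): 1 − (1 − 0.694058)(1 − 0.673007)(1 − 0.633180) = 0.9633

0.9633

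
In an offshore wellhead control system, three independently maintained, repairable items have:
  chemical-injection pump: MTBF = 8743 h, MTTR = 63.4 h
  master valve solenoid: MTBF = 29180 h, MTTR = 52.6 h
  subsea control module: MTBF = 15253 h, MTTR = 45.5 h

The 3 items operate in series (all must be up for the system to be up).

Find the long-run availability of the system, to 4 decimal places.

A(chemical-injection pump) = MTBF/(MTBF+MTTR) = 8743/(8743+63.4) = 0.992801
A(master valve solenoid) = MTBF/(MTBF+MTTR) = 29180/(29180+52.6) = 0.998201
A(subsea control module) = MTBF/(MTBF+MTTR) = 15253/(15253+45.5) = 0.997026
Series availability: 0.992801 × 0.998201 × 0.997026 = 0.9881

0.9881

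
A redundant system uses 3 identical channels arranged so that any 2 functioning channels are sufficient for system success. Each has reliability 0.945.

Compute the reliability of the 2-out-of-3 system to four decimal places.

R = Σ_{i=2}^{3} C(3,i) p^i (1−p)^{3−i} with p = 0.945
C(3,2)·0.945^2·0.055^1 = 0.147349
C(3,3)·0.945^3·0.055^0 = 0.843909
Sum = 0.9913

0.9913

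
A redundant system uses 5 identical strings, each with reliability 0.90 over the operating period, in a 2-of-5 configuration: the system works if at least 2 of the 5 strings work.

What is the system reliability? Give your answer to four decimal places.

0.9995

R = Σ_{i=2}^{5} C(5,i) p^i (1−p)^{5−i} with p = 0.90
C(5,2)·0.90^2·0.10^3 = 0.008100
C(5,3)·0.90^3·0.10^2 = 0.072900
C(5,4)·0.90^4·0.10^1 = 0.328050
C(5,5)·0.90^5·0.10^0 = 0.590490
Sum = 0.9995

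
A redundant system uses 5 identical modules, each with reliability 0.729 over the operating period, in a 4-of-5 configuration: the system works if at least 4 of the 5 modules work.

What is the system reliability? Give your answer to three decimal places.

R = Σ_{i=4}^{5} C(5,i) p^i (1−p)^{5−i} with p = 0.729
C(5,4)·0.729^4·0.271^1 = 0.38269
C(5,5)·0.729^5·0.271^0 = 0.20589
Sum = 0.589

0.589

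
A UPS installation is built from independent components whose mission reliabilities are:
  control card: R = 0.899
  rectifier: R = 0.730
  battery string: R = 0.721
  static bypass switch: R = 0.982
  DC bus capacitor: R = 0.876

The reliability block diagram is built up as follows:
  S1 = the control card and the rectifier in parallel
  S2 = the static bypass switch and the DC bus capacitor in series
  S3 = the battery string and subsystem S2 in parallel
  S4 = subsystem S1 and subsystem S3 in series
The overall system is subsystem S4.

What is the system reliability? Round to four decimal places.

0.9348

Parallel (control card and rectifier): 1 − (1 − 0.899000)(1 − 0.730000) = 0.972730
Series (static bypass switch and DC bus capacitor): 0.982000 × 0.876000 = 0.860232
Parallel (battery string and [0.860232]): 1 − (1 − 0.721000)(1 − 0.860232) = 0.961005
Series ([0.972730] and [0.961005]): 0.972730 × 0.961005 = 0.9348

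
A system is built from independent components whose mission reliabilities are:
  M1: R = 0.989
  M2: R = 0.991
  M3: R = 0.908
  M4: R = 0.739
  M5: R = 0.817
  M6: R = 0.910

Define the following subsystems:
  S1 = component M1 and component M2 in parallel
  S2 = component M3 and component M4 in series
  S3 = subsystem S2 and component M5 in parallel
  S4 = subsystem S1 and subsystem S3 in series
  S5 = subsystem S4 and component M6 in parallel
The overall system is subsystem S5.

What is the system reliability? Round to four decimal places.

Parallel (M1 and M2): 1 − (1 − 0.989000)(1 − 0.991000) = 0.999901
Series (M3 and M4): 0.908000 × 0.739000 = 0.671012
Parallel ([0.671012] and M5): 1 − (1 − 0.671012)(1 − 0.817000) = 0.939795
Series ([0.999901] and [0.939795]): 0.999901 × 0.939795 = 0.939702
Parallel ([0.939702] and M6): 1 − (1 − 0.939702)(1 − 0.910000) = 0.9946

0.9946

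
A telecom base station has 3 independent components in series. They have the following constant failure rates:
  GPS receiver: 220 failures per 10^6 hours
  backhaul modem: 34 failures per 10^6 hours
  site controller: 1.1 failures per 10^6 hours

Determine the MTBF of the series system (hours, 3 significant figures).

3920

Series of exponential components: λ_sys = Σ λ_i
λ_sys = 0.00022 + 0.000034 + 0.0000011 = 2.5510e-04 /h
MTBF = 1 / λ_sys = 3920 h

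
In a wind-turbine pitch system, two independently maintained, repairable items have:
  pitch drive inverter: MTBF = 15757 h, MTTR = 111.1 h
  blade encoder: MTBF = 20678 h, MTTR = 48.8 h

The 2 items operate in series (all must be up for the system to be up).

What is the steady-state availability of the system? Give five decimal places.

0.99066

A(pitch drive inverter) = MTBF/(MTBF+MTTR) = 15757/(15757+111.1) = 0.992999
A(blade encoder) = MTBF/(MTBF+MTTR) = 20678/(20678+48.8) = 0.997646
Series availability: 0.992999 × 0.997646 = 0.99066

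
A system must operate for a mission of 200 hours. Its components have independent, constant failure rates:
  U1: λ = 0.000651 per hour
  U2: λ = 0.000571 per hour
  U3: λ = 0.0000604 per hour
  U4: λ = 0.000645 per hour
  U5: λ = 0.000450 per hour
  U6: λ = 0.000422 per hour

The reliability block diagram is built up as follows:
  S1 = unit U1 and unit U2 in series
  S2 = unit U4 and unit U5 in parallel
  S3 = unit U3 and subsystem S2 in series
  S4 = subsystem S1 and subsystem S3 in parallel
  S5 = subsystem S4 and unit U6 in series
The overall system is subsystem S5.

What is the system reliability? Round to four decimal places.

0.9146

R(U1) = exp(−0.000651 × 200) = 0.877920
R(U2) = exp(−0.000571 × 200) = 0.892080
R(U3) = exp(−0.0000604 × 200) = 0.987993
R(U4) = exp(−0.000645 × 200) = 0.878974
R(U5) = exp(−0.000450 × 200) = 0.913931
R(U6) = exp(−0.000422 × 200) = 0.919064
Series (U1 and U2): 0.877920 × 0.892080 = 0.783175
Parallel (U4 and U5): 1 − (1 − 0.878974)(1 − 0.913931) = 0.989583
Series (U3 and [0.989583]): 0.987993 × 0.989583 = 0.977701
Parallel ([0.783175] and [0.977701]): 1 − (1 − 0.783175)(1 − 0.977701) = 0.995165
Series ([0.995165] and U6): 0.995165 × 0.919064 = 0.9146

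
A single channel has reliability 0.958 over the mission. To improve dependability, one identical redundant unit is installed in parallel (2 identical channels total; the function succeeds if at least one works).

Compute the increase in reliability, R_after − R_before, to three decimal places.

R_before = 0.958
R_after = 1 − (1 − 0.958)^2 = 0.998
ΔR = 0.998 − 0.958 = 0.040

0.040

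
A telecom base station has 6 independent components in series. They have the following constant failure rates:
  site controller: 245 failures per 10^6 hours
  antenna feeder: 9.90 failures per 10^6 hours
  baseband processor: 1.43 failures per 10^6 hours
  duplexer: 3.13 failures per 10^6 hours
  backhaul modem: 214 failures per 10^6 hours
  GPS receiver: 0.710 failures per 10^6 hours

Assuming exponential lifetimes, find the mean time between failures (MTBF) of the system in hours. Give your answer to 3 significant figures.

2110

Series of exponential components: λ_sys = Σ λ_i
λ_sys = 0.000245 + 0.00000990 + 0.00000143 + 0.00000313 + 0.000214 + 0.000000710 = 4.7417e-04 /h
MTBF = 1 / λ_sys = 2110 h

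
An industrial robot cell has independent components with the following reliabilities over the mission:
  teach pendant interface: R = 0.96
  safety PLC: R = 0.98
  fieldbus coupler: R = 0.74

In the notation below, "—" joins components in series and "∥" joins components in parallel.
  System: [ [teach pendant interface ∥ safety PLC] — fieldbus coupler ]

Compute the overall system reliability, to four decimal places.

0.7394

Parallel (teach pendant interface and safety PLC): 1 − (1 − 0.960000)(1 − 0.980000) = 0.999200
Series ([0.999200] and fieldbus coupler): 0.999200 × 0.740000 = 0.7394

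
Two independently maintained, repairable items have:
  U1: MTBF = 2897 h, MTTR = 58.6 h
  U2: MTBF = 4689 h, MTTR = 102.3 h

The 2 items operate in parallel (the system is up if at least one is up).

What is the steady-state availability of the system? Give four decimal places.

A(U1) = MTBF/(MTBF+MTTR) = 2897/(2897+58.6) = 0.980173
A(U2) = MTBF/(MTBF+MTTR) = 4689/(4689+102.3) = 0.978649
Parallel availability: 1 − (1 − 0.980173)(1 − 0.978649) = 0.9996

0.9996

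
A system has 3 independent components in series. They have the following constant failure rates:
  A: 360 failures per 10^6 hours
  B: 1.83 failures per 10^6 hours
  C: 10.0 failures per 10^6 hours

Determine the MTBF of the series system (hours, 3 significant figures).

2690

Series of exponential components: λ_sys = Σ λ_i
λ_sys = 0.000360 + 0.00000183 + 0.0000100 = 3.7183e-04 /h
MTBF = 1 / λ_sys = 2690 h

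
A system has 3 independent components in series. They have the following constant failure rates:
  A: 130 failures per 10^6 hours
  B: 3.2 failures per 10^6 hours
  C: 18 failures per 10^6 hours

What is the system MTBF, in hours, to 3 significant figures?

6610

Series of exponential components: λ_sys = Σ λ_i
λ_sys = 0.00013 + 0.0000032 + 0.000018 = 1.5120e-04 /h
MTBF = 1 / λ_sys = 6610 h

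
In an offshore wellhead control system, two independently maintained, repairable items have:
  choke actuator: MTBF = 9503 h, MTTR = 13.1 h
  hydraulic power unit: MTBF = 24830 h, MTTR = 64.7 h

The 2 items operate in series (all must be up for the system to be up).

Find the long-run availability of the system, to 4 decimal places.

0.9960

A(choke actuator) = MTBF/(MTBF+MTTR) = 9503/(9503+13.1) = 0.998623
A(hydraulic power unit) = MTBF/(MTBF+MTTR) = 24830/(24830+64.7) = 0.997401
Series availability: 0.998623 × 0.997401 = 0.9960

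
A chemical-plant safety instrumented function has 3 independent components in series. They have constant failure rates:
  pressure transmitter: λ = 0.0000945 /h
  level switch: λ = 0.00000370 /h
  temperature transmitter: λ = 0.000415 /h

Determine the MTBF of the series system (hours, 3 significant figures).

Series of exponential components: λ_sys = Σ λ_i
λ_sys = 0.0000945 + 0.00000370 + 0.000415 = 5.1320e-04 /h
MTBF = 1 / λ_sys = 1950 h

1950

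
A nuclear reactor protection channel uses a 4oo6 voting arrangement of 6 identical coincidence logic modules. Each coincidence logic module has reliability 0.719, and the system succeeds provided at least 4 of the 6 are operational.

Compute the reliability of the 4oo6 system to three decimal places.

R = Σ_{i=4}^{6} C(6,i) p^i (1−p)^{6−i} with p = 0.719
C(6,4)·0.719^4·0.281^2 = 0.31653
C(6,5)·0.719^5·0.281^1 = 0.32397
C(6,6)·0.719^6·0.281^0 = 0.13816
Sum = 0.779

0.779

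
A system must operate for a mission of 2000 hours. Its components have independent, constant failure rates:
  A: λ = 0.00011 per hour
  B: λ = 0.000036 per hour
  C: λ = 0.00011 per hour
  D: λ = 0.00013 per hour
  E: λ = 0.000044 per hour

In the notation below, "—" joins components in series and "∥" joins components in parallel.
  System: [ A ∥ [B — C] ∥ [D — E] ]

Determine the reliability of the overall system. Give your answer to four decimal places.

0.9853

R(A) = exp(−0.00011 × 2000) = 0.802519
R(B) = exp(−0.000036 × 2000) = 0.930531
R(C) = exp(−0.00011 × 2000) = 0.802519
R(D) = exp(−0.00013 × 2000) = 0.771052
R(E) = exp(−0.000044 × 2000) = 0.915761
Series (B and C): 0.930531 × 0.802519 = 0.746769
Series (D and E): 0.771052 × 0.915761 = 0.706099
Parallel (A, [0.746769], and [0.706099]): 1 − (1 − 0.802519)(1 − 0.746769)(1 − 0.706099) = 0.9853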